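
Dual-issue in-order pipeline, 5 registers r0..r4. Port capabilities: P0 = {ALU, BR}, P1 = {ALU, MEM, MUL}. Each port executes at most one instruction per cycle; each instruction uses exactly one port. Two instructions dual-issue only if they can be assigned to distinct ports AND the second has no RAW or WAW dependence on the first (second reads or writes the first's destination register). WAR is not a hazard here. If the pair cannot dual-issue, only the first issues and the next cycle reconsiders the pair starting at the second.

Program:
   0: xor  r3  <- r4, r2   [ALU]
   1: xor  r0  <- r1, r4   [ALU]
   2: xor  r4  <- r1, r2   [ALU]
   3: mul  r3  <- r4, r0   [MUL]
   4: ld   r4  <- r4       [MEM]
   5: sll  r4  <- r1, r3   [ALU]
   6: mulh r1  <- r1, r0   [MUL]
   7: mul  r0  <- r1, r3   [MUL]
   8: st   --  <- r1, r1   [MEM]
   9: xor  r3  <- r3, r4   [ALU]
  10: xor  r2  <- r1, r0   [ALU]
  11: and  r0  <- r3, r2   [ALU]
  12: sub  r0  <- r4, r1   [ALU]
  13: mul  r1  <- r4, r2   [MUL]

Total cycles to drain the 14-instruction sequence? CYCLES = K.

CYCLES = 10

t=0 i0,i1:xor+xor ; dual
t=1 i2:xor ; RAW r4
t=2 i3:mul ; no-port MUL/MEM
t=3 i4:ld ; WAW r4
t=4 i5,i6:sll+mulh ; dual
t=5 i7:mul ; no-port MUL/MEM
t=6 i8,i9:st+xor ; dual
t=7 i10:xor ; RAW r2
t=8 i11:and ; WAW r0
t=9 i12,i13:sub+mul ; dual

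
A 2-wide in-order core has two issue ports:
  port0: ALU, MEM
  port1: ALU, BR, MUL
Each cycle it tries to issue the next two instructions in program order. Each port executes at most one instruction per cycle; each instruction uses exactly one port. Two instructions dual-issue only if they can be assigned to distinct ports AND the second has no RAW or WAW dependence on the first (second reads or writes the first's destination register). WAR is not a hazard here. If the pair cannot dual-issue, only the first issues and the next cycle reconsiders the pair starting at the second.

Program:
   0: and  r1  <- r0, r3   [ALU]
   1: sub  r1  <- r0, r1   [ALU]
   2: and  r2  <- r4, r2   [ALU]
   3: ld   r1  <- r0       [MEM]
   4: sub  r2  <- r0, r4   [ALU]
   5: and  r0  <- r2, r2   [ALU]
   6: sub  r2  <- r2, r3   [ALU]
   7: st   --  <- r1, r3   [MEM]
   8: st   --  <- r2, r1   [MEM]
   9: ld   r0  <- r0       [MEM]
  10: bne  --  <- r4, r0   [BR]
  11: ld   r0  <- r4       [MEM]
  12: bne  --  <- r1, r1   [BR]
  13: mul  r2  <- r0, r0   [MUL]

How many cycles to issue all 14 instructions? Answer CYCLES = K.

c0: i0 and.ALU  RAW+WAW r1
c1: i1,i2 sub.ALU;and.ALU  2-wide
c2: i3,i4 ld.MEM;sub.ALU  2-wide
c3: i5,i6 and.ALU;sub.ALU  2-wide
c4: i7 st.MEM  no-port MEM/MEM
c5: i8 st.MEM  no-port MEM/MEM
c6: i9 ld.MEM  RAW r0
c7: i10,i11 bne.BR;ld.MEM  2-wide
c8: i12 bne.BR  no-port BR/MUL
c9: i13 mul.MUL  tail

CYCLES = 10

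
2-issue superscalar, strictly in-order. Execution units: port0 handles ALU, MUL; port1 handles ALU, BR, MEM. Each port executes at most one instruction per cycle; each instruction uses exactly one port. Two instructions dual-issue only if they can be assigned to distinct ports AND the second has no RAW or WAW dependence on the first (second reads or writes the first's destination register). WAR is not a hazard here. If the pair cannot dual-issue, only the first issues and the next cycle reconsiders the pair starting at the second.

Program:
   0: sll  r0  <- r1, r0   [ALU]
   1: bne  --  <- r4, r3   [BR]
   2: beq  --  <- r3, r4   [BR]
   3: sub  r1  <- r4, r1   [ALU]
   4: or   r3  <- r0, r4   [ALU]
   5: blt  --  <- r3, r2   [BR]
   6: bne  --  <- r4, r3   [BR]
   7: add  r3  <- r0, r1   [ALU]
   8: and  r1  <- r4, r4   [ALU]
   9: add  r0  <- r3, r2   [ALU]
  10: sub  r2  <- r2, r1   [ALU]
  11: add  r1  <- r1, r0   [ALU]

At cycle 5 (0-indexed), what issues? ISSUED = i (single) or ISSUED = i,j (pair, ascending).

0. sll;bne @i0/i1  | 2-wide
1. beq;sub @i2/i3  | 2-wide
2. or @i4  | RAW r3
3. blt @i5  | no-port BR/BR
4. bne;add @i6/i7  | 2-wide
5. and;add @i8/i9  | 2-wide
6. sub;add @i10/i11  | 2-wide

ISSUED = 8,9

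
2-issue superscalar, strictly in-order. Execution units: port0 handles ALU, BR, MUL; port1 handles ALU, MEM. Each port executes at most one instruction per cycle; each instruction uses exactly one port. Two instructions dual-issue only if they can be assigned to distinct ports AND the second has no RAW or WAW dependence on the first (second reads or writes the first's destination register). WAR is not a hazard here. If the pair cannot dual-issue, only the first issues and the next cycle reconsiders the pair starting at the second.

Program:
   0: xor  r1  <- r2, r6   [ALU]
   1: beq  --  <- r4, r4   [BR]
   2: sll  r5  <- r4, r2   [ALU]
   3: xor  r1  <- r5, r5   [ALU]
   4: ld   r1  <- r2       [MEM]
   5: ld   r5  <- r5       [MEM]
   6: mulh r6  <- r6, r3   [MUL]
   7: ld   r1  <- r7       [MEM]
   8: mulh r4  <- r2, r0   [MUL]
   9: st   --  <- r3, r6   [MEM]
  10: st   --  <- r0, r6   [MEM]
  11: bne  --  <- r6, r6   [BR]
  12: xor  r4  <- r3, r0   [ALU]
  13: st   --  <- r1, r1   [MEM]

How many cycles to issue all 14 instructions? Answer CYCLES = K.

  cy0 -> i0&i1 (xor.ALU+beq.BR) pair
  cy1 -> i2 (sll.ALU) RAW r5
  cy2 -> i3 (xor.ALU) WAW r1
  cy3 -> i4 (ld.MEM) no-port MEM/MEM
  cy4 -> i5&i6 (ld.MEM+mulh.MUL) pair
  cy5 -> i7&i8 (ld.MEM+mulh.MUL) pair
  cy6 -> i9 (st.MEM) no-port MEM/MEM
  cy7 -> i10&i11 (st.MEM+bne.BR) pair
  cy8 -> i12&i13 (xor.ALU+st.MEM) pair

CYCLES = 9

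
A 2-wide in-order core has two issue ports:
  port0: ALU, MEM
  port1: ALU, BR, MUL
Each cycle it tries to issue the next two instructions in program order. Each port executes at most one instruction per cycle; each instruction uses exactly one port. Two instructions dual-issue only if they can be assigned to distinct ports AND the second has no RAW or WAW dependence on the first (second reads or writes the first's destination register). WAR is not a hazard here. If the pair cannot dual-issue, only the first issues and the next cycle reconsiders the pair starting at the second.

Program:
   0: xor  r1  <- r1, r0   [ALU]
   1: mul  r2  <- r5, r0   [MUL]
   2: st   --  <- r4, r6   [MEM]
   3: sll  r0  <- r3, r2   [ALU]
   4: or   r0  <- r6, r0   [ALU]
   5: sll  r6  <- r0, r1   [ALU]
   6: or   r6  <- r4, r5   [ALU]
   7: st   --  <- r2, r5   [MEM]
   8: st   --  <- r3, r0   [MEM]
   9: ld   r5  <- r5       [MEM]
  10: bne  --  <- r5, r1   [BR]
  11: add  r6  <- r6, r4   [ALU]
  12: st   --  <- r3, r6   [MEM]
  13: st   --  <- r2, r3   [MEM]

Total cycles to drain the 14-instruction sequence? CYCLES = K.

CYCLES = 10

c0: i0/i1 xor+mul  2-wide
c1: i2/i3 st+sll  2-wide
c2: i4 or  RAW r0
c3: i5 sll  WAW r6
c4: i6/i7 or+st  2-wide
c5: i8 st  no-port MEM/MEM
c6: i9 ld  RAW r5
c7: i10/i11 bne+add  2-wide
c8: i12 st  no-port MEM/MEM
c9: i13 st  tail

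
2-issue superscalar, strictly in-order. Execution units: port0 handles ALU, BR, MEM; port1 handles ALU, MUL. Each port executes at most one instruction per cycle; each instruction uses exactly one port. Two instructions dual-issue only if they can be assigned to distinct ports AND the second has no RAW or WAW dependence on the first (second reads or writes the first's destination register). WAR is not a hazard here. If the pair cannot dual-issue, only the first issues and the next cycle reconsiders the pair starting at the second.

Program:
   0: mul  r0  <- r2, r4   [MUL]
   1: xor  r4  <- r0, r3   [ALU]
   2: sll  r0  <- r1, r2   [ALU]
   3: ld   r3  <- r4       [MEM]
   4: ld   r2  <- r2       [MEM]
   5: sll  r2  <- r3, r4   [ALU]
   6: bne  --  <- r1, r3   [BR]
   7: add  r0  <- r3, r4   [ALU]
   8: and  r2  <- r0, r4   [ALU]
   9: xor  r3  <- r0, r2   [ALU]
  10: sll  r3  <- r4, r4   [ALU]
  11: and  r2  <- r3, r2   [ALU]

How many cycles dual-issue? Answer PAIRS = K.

PAIRS = 2

  cy0 -> i0 (mul.MUL) RAW r0
  cy1 -> i1,i2 (xor.ALU/sll.ALU) dual
  cy2 -> i3 (ld.MEM) no-port MEM/MEM
  cy3 -> i4 (ld.MEM) WAW r2
  cy4 -> i5,i6 (sll.ALU/bne.BR) dual
  cy5 -> i7 (add.ALU) RAW r0
  cy6 -> i8 (and.ALU) RAW r2
  cy7 -> i9 (xor.ALU) WAW r3
  cy8 -> i10 (sll.ALU) RAW r3
  cy9 -> i11 (and.ALU) tail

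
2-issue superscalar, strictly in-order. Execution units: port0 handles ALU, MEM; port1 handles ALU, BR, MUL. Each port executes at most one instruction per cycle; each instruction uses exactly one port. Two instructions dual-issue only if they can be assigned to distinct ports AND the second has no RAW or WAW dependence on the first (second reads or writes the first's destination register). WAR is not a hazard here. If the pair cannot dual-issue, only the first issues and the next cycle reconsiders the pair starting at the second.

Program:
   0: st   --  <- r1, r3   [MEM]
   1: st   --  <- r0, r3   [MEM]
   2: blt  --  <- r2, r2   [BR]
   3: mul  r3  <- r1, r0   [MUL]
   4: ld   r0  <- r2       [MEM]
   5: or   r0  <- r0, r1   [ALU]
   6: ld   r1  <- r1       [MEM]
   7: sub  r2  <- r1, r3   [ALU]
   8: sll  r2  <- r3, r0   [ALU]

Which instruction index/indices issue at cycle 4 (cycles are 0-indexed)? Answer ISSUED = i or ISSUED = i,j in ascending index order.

ISSUED = 7

0. st @i0  | no-port MEM/MEM
1. st blt @i1&i2  | 2-wide
2. mul ld @i3&i4  | 2-wide
3. or ld @i5&i6  | 2-wide
4. sub @i7  | WAW r2
5. sll @i8  | tail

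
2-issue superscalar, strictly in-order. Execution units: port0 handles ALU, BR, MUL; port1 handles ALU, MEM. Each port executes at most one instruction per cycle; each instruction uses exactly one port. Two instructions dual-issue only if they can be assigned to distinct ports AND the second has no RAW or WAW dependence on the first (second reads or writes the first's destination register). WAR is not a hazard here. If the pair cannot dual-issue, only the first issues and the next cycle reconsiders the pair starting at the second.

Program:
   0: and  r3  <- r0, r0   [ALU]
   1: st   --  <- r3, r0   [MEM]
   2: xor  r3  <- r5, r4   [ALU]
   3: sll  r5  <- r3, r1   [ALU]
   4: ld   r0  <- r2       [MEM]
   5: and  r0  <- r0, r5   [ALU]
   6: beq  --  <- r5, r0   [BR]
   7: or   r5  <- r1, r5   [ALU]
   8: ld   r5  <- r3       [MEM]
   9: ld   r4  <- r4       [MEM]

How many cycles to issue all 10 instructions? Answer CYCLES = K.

#0 head=0: and.ALU i0 RAW r3
#1 head=1: st.MEM+xor.ALU i1,i2 dual
#2 head=3: sll.ALU+ld.MEM i3,i4 dual
#3 head=5: and.ALU i5 RAW r0
#4 head=6: beq.BR+or.ALU i6,i7 dual
#5 head=8: ld.MEM i8 no-port MEM/MEM
#6 head=9: ld.MEM i9 tail

CYCLES = 7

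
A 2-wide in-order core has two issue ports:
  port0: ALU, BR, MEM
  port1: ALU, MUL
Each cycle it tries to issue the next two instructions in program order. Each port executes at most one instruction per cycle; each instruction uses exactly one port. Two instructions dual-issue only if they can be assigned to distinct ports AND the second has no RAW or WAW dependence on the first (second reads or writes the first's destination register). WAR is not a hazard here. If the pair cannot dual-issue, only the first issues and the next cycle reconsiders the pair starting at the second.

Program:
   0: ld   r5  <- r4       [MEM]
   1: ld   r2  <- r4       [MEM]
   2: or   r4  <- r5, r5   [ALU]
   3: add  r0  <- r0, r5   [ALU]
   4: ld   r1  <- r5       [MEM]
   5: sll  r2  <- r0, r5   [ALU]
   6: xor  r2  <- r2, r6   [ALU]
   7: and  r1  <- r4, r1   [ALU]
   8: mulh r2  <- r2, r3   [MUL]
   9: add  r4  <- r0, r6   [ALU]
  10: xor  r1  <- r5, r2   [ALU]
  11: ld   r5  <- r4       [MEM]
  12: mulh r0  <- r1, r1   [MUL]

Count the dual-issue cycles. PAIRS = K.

0. ld @i0  | no-port MEM/MEM
1. ld;or @i1/i2  | pair
2. add;ld @i3/i4  | pair
3. sll @i5  | RAW+WAW r2
4. xor;and @i6/i7  | pair
5. mulh;add @i8/i9  | pair
6. xor;ld @i10/i11  | pair
7. mulh @i12  | tail

PAIRS = 5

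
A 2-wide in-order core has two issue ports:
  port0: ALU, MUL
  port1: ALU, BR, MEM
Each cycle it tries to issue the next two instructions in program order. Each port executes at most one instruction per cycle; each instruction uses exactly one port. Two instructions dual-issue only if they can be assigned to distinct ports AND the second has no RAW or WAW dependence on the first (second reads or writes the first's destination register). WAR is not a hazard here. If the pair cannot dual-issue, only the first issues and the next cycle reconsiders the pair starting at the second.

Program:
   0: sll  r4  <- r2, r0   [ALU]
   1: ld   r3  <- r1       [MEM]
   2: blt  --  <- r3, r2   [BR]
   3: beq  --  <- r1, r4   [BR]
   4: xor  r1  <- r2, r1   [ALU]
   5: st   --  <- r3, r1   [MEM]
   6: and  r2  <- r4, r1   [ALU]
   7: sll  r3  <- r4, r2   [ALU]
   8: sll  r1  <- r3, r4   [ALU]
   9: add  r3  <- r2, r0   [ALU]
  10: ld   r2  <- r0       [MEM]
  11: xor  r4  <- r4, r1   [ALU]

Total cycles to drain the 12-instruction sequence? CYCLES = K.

CYCLES = 7

0. sll.ALU+ld.MEM @i0&i1  | 2-wide
1. blt.BR @i2  | no-port BR/BR
2. beq.BR+xor.ALU @i3&i4  | 2-wide
3. st.MEM+and.ALU @i5&i6  | 2-wide
4. sll.ALU @i7  | RAW r3
5. sll.ALU+add.ALU @i8&i9  | 2-wide
6. ld.MEM+xor.ALU @i10&i11  | 2-wide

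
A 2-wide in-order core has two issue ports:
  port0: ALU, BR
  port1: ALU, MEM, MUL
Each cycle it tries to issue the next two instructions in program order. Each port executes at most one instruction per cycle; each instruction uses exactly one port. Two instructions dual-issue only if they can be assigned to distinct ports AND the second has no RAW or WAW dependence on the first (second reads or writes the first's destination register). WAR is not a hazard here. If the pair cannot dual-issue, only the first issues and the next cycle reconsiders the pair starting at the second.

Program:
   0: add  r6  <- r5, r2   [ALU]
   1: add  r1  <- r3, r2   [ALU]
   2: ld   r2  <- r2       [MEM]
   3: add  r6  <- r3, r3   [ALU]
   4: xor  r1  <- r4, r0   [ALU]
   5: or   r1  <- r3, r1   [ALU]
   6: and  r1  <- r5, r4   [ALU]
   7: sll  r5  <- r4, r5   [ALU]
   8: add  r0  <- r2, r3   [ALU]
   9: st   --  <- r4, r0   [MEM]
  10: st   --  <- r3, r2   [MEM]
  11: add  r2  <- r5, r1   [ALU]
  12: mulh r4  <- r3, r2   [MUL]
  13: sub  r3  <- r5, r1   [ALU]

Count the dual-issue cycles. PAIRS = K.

PAIRS = 5

  cy0 -> i0&i1 (add+add) dual
  cy1 -> i2&i3 (ld+add) dual
  cy2 -> i4 (xor) RAW+WAW r1
  cy3 -> i5 (or) WAW r1
  cy4 -> i6&i7 (and+sll) dual
  cy5 -> i8 (add) RAW r0
  cy6 -> i9 (st) no-port MEM/MEM
  cy7 -> i10&i11 (st+add) dual
  cy8 -> i12&i13 (mulh+sub) dual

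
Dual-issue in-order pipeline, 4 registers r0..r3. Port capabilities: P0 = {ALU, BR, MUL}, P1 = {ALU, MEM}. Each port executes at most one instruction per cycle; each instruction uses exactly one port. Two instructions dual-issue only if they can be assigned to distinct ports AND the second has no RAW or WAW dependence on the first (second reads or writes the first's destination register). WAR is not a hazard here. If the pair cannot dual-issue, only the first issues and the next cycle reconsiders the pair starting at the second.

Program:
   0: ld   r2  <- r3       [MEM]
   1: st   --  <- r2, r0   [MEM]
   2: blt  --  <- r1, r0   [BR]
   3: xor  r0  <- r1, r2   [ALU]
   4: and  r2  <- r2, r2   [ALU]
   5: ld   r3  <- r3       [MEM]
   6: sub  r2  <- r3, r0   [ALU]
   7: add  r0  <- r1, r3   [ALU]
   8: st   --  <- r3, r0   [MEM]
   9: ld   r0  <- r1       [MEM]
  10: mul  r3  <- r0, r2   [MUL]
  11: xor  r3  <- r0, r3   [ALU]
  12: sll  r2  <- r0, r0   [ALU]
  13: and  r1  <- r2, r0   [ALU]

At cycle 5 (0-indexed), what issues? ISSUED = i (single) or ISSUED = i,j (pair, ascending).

c0: i0 ld  no-port MEM/MEM
c1: i1+i2 st blt  pair
c2: i3+i4 xor and  pair
c3: i5 ld  RAW r3
c4: i6+i7 sub add  pair
c5: i8 st  no-port MEM/MEM
c6: i9 ld  RAW r0
c7: i10 mul  RAW+WAW r3
c8: i11+i12 xor sll  pair
c9: i13 and  tail

ISSUED = 8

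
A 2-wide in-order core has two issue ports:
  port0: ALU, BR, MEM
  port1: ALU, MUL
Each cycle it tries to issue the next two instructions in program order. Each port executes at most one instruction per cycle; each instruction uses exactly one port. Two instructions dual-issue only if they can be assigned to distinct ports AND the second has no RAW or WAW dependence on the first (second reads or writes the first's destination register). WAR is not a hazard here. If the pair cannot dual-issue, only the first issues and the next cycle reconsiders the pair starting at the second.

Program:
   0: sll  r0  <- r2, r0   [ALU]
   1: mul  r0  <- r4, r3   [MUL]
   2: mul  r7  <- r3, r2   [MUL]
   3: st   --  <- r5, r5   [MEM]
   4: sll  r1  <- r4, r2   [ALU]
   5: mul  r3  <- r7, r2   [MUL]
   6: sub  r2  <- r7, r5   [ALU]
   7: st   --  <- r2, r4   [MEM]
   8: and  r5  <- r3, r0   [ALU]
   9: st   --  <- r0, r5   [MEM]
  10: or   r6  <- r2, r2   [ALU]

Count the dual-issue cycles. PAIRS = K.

c0: i0 sll  WAW r0
c1: i1 mul  no-port MUL/MUL
c2: i2/i3 mul;st  dual
c3: i4/i5 sll;mul  dual
c4: i6 sub  RAW r2
c5: i7/i8 st;and  dual
c6: i9/i10 st;or  dual

PAIRS = 4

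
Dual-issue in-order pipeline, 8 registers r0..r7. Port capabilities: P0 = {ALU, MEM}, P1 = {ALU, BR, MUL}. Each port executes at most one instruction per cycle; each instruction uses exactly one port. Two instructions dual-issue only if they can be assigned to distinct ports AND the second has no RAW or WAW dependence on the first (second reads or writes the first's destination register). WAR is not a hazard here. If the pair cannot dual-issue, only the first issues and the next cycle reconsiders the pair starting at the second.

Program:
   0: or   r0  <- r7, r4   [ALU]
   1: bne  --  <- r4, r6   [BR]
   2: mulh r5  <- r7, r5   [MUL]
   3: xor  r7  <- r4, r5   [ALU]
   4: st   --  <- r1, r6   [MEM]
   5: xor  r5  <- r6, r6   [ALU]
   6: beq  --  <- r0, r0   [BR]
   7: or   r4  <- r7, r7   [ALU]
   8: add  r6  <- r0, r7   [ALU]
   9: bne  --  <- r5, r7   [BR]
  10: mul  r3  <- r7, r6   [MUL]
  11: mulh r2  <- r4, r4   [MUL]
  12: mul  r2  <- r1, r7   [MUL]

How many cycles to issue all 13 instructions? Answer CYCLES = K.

CYCLES = 9

[0] i0&i1  or.ALU+bne.BR  -- dual
[1] i2  mulh.MUL  -- RAW r5
[2] i3&i4  xor.ALU+st.MEM  -- dual
[3] i5&i6  xor.ALU+beq.BR  -- dual
[4] i7&i8  or.ALU+add.ALU  -- dual
[5] i9  bne.BR  -- no-port BR/MUL
[6] i10  mul.MUL  -- no-port MUL/MUL
[7] i11  mulh.MUL  -- no-port MUL/MUL
[8] i12  mul.MUL  -- tail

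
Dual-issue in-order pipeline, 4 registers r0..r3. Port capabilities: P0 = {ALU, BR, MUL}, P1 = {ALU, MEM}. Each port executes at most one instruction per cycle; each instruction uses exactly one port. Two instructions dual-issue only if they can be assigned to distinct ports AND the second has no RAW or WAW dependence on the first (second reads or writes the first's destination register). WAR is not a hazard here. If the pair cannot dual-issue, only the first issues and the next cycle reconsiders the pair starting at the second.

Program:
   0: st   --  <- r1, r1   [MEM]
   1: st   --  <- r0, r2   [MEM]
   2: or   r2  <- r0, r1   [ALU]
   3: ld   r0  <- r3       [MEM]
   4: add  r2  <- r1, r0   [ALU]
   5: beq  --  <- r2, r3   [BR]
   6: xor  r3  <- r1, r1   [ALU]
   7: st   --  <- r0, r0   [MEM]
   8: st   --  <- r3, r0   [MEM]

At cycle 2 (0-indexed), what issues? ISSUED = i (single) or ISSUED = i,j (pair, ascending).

ISSUED = 3

0. st @i0  | no-port MEM/MEM
1. st;or @i1,i2  | 2-wide
2. ld @i3  | RAW r0
3. add @i4  | RAW r2
4. beq;xor @i5,i6  | 2-wide
5. st @i7  | no-port MEM/MEM
6. st @i8  | tail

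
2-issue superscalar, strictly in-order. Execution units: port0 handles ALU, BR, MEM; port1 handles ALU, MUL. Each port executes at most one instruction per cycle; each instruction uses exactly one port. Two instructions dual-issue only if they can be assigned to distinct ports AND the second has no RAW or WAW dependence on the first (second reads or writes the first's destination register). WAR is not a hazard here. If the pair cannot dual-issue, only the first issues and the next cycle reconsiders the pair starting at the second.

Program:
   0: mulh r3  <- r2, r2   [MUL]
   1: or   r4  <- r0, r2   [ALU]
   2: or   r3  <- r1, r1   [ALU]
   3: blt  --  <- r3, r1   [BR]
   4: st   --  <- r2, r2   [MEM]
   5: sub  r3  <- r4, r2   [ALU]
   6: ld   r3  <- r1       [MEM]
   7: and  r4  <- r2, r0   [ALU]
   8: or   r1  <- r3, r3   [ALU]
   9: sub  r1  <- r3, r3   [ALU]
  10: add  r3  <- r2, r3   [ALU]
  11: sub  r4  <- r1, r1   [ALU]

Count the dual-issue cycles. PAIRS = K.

PAIRS = 4

  cy0 -> i0+i1 (mulh/or) dual
  cy1 -> i2 (or) RAW r3
  cy2 -> i3 (blt) no-port BR/MEM
  cy3 -> i4+i5 (st/sub) dual
  cy4 -> i6+i7 (ld/and) dual
  cy5 -> i8 (or) WAW r1
  cy6 -> i9+i10 (sub/add) dual
  cy7 -> i11 (sub) tail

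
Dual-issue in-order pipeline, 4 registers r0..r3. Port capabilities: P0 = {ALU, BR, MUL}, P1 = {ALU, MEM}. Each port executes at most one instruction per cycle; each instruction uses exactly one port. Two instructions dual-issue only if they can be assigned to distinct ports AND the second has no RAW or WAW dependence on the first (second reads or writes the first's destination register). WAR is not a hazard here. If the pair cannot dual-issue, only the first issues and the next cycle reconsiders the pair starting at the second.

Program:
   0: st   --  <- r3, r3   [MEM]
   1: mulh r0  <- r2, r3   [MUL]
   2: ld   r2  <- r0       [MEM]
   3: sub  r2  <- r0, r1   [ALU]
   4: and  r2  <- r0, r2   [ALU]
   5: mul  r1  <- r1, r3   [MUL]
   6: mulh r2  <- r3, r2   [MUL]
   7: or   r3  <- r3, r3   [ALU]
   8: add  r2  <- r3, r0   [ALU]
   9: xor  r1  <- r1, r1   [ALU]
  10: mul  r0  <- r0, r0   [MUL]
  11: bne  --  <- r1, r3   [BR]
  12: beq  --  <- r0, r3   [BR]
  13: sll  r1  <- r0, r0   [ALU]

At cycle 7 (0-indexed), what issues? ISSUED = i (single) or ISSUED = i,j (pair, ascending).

t=0 i0/i1:st.MEM;mulh.MUL ; dual
t=1 i2:ld.MEM ; WAW r2
t=2 i3:sub.ALU ; RAW+WAW r2
t=3 i4/i5:and.ALU;mul.MUL ; dual
t=4 i6/i7:mulh.MUL;or.ALU ; dual
t=5 i8/i9:add.ALU;xor.ALU ; dual
t=6 i10:mul.MUL ; no-port MUL/BR
t=7 i11:bne.BR ; no-port BR/BR
t=8 i12/i13:beq.BR;sll.ALU ; dual

ISSUED = 11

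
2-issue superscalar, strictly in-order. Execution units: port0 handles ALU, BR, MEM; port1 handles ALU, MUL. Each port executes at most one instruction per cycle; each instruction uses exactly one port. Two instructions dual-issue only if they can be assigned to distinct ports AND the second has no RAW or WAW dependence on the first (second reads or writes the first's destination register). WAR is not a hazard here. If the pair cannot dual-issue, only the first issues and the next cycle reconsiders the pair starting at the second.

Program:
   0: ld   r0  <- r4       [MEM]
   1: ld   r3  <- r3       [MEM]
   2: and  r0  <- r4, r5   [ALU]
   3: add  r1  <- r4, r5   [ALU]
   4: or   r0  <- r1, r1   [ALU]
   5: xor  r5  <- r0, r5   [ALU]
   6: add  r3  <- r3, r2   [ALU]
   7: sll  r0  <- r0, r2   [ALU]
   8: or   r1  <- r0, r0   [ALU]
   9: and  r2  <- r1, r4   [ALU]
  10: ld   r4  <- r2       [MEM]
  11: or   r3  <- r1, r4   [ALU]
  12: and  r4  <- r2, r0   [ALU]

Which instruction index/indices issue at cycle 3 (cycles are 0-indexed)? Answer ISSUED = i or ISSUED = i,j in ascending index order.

ISSUED = 4

t=0 i0:ld.MEM ; no-port MEM/MEM
t=1 i1,i2:ld.MEM;and.ALU ; 2-wide
t=2 i3:add.ALU ; RAW r1
t=3 i4:or.ALU ; RAW r0
t=4 i5,i6:xor.ALU;add.ALU ; 2-wide
t=5 i7:sll.ALU ; RAW r0
t=6 i8:or.ALU ; RAW r1
t=7 i9:and.ALU ; RAW r2
t=8 i10:ld.MEM ; RAW r4
t=9 i11,i12:or.ALU;and.ALU ; 2-wide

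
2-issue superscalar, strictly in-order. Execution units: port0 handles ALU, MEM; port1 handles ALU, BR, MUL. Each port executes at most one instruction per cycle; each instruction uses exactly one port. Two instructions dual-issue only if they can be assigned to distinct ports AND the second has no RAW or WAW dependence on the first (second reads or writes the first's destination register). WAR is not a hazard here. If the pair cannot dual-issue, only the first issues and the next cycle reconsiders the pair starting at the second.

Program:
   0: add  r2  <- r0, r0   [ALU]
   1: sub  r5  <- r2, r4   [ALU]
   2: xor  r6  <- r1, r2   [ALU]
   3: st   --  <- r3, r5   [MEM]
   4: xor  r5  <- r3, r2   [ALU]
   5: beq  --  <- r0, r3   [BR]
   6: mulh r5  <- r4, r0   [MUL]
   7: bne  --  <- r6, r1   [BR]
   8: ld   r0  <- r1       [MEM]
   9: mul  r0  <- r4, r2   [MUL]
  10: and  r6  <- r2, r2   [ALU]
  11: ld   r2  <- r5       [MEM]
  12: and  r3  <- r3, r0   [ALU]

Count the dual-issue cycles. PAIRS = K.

PAIRS = 5

t=0 i0:add ; RAW r2
t=1 i1/i2:sub;xor ; dual
t=2 i3/i4:st;xor ; dual
t=3 i5:beq ; no-port BR/MUL
t=4 i6:mulh ; no-port MUL/BR
t=5 i7/i8:bne;ld ; dual
t=6 i9/i10:mul;and ; dual
t=7 i11/i12:ld;and ; dual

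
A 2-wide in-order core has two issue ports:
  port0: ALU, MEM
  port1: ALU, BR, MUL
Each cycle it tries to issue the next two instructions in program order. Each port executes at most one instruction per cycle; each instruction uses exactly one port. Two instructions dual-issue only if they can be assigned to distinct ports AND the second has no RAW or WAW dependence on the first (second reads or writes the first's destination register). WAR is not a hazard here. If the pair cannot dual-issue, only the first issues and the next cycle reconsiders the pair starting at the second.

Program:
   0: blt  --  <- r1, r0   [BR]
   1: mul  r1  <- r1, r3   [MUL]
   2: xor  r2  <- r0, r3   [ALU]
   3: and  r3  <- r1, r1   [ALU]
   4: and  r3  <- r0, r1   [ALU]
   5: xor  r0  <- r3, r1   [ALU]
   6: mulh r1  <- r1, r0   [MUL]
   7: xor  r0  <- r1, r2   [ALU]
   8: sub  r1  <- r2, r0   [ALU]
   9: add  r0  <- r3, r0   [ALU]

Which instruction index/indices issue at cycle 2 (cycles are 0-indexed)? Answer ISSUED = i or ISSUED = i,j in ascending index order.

t=0 i0:blt.BR ; no-port BR/MUL
t=1 i1,i2:mul.MUL;xor.ALU ; 2-wide
t=2 i3:and.ALU ; WAW r3
t=3 i4:and.ALU ; RAW r3
t=4 i5:xor.ALU ; RAW r0
t=5 i6:mulh.MUL ; RAW r1
t=6 i7:xor.ALU ; RAW r0
t=7 i8,i9:sub.ALU;add.ALU ; 2-wide

ISSUED = 3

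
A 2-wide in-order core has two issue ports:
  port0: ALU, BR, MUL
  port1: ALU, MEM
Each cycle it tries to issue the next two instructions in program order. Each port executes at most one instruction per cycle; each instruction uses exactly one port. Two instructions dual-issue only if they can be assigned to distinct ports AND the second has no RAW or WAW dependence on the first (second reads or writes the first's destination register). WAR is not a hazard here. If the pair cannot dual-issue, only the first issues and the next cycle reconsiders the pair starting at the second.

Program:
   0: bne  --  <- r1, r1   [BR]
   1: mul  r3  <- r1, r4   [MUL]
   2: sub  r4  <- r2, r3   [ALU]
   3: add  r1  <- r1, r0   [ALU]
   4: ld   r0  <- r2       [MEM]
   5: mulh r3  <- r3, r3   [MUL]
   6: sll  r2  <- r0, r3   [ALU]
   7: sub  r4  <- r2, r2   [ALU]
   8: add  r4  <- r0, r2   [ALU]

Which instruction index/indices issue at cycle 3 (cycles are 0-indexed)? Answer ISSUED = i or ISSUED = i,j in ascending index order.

#0 head=0: bne.BR i0 no-port BR/MUL
#1 head=1: mul.MUL i1 RAW r3
#2 head=2: sub.ALU/add.ALU i2/i3 dual
#3 head=4: ld.MEM/mulh.MUL i4/i5 dual
#4 head=6: sll.ALU i6 RAW r2
#5 head=7: sub.ALU i7 WAW r4
#6 head=8: add.ALU i8 tail

ISSUED = 4,5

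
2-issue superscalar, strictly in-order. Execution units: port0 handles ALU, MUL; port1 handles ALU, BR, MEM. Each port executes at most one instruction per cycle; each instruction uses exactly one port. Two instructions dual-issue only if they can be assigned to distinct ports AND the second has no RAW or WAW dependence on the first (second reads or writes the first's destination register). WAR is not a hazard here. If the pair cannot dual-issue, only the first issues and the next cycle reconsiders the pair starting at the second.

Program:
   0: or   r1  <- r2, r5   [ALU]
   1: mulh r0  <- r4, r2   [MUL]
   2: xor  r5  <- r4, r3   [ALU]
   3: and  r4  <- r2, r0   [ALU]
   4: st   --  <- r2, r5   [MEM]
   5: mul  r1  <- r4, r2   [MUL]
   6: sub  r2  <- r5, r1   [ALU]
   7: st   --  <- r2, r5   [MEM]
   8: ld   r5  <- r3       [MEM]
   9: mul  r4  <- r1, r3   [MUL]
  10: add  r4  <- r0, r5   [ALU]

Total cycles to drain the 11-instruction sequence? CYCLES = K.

CYCLES = 7

t=0 i0,i1:or.ALU;mulh.MUL ; dual
t=1 i2,i3:xor.ALU;and.ALU ; dual
t=2 i4,i5:st.MEM;mul.MUL ; dual
t=3 i6:sub.ALU ; RAW r2
t=4 i7:st.MEM ; no-port MEM/MEM
t=5 i8,i9:ld.MEM;mul.MUL ; dual
t=6 i10:add.ALU ; tail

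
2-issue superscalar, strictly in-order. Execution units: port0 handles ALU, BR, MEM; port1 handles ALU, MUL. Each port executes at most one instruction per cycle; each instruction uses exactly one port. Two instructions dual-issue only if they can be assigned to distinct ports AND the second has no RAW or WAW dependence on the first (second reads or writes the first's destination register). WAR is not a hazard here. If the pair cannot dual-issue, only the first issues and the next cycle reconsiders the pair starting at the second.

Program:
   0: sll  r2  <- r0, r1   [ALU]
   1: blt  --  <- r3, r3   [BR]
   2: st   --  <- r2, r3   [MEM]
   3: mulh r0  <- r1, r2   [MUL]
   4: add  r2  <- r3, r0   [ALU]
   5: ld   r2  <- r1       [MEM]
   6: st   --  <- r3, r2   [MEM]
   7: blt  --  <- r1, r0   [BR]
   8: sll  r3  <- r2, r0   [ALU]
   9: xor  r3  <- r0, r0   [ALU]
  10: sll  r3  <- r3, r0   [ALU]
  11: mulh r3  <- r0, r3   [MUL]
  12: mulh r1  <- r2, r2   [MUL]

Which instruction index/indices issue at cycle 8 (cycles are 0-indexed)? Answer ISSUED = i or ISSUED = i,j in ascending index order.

ISSUED = 11

t=0 i0+i1:sll+blt ; pair
t=1 i2+i3:st+mulh ; pair
t=2 i4:add ; WAW r2
t=3 i5:ld ; no-port MEM/MEM
t=4 i6:st ; no-port MEM/BR
t=5 i7+i8:blt+sll ; pair
t=6 i9:xor ; RAW+WAW r3
t=7 i10:sll ; RAW+WAW r3
t=8 i11:mulh ; no-port MUL/MUL
t=9 i12:mulh ; tail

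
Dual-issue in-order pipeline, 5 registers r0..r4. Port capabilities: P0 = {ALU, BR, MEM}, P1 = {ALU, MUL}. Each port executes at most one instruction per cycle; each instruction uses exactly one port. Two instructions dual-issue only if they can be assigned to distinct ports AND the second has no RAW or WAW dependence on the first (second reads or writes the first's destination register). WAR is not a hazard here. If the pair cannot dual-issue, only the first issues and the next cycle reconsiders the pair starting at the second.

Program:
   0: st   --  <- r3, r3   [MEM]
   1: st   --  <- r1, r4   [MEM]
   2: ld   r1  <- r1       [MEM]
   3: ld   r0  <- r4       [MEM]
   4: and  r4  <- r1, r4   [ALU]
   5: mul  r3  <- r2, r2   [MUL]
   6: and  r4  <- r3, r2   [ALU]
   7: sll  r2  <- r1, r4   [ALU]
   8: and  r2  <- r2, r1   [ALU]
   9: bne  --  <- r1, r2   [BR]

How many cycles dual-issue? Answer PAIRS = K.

PAIRS = 1

c0: i0 st  no-port MEM/MEM
c1: i1 st  no-port MEM/MEM
c2: i2 ld  no-port MEM/MEM
c3: i3&i4 ld and  2-wide
c4: i5 mul  RAW r3
c5: i6 and  RAW r4
c6: i7 sll  RAW+WAW r2
c7: i8 and  RAW r2
c8: i9 bne  tail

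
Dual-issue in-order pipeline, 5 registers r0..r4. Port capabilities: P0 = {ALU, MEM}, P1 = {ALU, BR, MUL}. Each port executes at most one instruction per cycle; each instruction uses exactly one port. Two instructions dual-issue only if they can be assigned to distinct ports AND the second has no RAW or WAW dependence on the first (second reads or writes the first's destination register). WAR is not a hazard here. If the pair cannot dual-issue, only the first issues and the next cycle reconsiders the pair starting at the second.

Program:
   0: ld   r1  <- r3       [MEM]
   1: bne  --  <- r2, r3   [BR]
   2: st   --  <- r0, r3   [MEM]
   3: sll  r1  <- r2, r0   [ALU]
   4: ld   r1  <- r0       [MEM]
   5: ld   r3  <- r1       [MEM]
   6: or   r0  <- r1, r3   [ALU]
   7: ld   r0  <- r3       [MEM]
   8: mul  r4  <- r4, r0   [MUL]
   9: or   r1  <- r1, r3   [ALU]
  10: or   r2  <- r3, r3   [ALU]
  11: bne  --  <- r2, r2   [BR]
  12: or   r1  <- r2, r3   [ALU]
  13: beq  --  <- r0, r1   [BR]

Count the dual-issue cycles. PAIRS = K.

c0: i0&i1 ld/bne  2-wide
c1: i2&i3 st/sll  2-wide
c2: i4 ld  no-port MEM/MEM
c3: i5 ld  RAW r3
c4: i6 or  WAW r0
c5: i7 ld  RAW r0
c6: i8&i9 mul/or  2-wide
c7: i10 or  RAW r2
c8: i11&i12 bne/or  2-wide
c9: i13 beq  tail

PAIRS = 4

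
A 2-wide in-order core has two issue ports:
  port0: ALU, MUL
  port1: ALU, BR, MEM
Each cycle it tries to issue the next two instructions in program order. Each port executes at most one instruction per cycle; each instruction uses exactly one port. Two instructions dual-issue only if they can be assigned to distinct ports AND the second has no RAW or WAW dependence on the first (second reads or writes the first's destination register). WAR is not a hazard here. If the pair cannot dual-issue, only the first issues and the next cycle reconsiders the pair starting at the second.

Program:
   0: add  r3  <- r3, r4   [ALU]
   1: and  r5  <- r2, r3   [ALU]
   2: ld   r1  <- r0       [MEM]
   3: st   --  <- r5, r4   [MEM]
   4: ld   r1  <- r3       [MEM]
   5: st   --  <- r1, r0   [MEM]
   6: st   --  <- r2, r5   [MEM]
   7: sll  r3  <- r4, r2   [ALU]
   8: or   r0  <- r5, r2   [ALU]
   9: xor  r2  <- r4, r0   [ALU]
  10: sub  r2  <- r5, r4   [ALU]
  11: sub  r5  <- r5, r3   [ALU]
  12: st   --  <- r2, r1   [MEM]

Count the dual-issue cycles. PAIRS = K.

PAIRS = 3

#0 head=0: add i0 RAW r3
#1 head=1: and;ld i1+i2 pair
#2 head=3: st i3 no-port MEM/MEM
#3 head=4: ld i4 no-port MEM/MEM
#4 head=5: st i5 no-port MEM/MEM
#5 head=6: st;sll i6+i7 pair
#6 head=8: or i8 RAW r0
#7 head=9: xor i9 WAW r2
#8 head=10: sub;sub i10+i11 pair
#9 head=12: st i12 tail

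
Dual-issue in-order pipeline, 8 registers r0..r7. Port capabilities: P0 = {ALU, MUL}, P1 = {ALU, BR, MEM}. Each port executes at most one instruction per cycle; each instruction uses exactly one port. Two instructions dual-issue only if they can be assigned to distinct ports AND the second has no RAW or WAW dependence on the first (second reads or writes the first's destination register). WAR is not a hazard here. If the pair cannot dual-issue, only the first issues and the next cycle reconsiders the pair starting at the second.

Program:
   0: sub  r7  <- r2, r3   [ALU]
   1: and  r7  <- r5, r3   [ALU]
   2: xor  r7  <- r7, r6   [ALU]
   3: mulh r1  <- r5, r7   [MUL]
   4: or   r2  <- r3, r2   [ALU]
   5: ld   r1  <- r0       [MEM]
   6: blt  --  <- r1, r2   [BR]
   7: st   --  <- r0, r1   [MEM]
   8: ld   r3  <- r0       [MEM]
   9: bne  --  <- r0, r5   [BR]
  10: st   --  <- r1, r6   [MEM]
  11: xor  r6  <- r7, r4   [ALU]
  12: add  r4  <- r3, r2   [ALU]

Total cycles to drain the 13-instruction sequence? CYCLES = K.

c0: i0 sub.ALU  WAW r7
c1: i1 and.ALU  RAW+WAW r7
c2: i2 xor.ALU  RAW r7
c3: i3,i4 mulh.MUL/or.ALU  2-wide
c4: i5 ld.MEM  no-port MEM/BR
c5: i6 blt.BR  no-port BR/MEM
c6: i7 st.MEM  no-port MEM/MEM
c7: i8 ld.MEM  no-port MEM/BR
c8: i9 bne.BR  no-port BR/MEM
c9: i10,i11 st.MEM/xor.ALU  2-wide
c10: i12 add.ALU  tail

CYCLES = 11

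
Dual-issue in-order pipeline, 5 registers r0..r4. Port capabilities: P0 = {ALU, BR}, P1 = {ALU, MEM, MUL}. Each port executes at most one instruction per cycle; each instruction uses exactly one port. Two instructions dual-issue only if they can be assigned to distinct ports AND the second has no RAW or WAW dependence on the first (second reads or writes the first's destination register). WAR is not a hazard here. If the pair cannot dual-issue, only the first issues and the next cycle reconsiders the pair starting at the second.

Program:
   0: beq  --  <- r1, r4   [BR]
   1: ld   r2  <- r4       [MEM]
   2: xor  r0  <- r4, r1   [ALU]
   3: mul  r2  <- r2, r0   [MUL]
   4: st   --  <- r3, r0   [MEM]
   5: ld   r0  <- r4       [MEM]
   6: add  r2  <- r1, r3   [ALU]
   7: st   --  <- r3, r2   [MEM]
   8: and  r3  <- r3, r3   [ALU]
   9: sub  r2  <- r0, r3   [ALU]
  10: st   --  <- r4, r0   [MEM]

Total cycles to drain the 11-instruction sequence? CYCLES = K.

CYCLES = 7

[0] i0/i1  beq ld  -- pair
[1] i2  xor  -- RAW r0
[2] i3  mul  -- no-port MUL/MEM
[3] i4  st  -- no-port MEM/MEM
[4] i5/i6  ld add  -- pair
[5] i7/i8  st and  -- pair
[6] i9/i10  sub st  -- pair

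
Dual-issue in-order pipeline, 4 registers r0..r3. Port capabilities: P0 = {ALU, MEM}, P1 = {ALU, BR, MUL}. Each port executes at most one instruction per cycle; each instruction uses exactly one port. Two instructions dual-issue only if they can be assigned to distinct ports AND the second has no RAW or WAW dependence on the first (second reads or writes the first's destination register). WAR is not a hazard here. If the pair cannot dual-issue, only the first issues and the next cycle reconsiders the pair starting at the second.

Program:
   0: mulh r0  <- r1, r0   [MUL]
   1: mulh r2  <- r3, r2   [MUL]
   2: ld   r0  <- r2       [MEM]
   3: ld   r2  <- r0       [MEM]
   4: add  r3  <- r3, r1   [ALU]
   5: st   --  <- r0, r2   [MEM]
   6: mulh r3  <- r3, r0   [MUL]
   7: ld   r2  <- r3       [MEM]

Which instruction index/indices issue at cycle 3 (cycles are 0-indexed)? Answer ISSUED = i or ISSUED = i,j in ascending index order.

ISSUED = 3,4

[0] i0  mulh.MUL  -- no-port MUL/MUL
[1] i1  mulh.MUL  -- RAW r2
[2] i2  ld.MEM  -- no-port MEM/MEM
[3] i3/i4  ld.MEM+add.ALU  -- dual
[4] i5/i6  st.MEM+mulh.MUL  -- dual
[5] i7  ld.MEM  -- tail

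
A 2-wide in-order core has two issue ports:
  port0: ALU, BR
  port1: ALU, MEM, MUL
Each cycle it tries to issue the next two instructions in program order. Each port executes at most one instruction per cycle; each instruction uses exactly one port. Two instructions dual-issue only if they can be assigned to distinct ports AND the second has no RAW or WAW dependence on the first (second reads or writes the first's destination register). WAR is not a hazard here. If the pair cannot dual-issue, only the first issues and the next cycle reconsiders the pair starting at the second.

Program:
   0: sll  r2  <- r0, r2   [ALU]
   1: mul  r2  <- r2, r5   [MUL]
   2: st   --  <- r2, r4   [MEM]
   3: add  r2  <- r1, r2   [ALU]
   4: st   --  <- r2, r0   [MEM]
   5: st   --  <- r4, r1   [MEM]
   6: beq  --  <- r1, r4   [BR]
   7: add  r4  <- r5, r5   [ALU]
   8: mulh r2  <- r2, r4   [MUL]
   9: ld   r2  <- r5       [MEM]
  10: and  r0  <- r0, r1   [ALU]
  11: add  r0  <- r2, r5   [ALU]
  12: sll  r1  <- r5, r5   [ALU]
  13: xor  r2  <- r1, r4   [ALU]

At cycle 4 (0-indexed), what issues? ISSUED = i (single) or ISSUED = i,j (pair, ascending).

  cy0 -> i0 (sll) RAW+WAW r2
  cy1 -> i1 (mul) no-port MUL/MEM
  cy2 -> i2&i3 (st/add) dual
  cy3 -> i4 (st) no-port MEM/MEM
  cy4 -> i5&i6 (st/beq) dual
  cy5 -> i7 (add) RAW r4
  cy6 -> i8 (mulh) no-port MUL/MEM
  cy7 -> i9&i10 (ld/and) dual
  cy8 -> i11&i12 (add/sll) dual
  cy9 -> i13 (xor) tail

ISSUED = 5,6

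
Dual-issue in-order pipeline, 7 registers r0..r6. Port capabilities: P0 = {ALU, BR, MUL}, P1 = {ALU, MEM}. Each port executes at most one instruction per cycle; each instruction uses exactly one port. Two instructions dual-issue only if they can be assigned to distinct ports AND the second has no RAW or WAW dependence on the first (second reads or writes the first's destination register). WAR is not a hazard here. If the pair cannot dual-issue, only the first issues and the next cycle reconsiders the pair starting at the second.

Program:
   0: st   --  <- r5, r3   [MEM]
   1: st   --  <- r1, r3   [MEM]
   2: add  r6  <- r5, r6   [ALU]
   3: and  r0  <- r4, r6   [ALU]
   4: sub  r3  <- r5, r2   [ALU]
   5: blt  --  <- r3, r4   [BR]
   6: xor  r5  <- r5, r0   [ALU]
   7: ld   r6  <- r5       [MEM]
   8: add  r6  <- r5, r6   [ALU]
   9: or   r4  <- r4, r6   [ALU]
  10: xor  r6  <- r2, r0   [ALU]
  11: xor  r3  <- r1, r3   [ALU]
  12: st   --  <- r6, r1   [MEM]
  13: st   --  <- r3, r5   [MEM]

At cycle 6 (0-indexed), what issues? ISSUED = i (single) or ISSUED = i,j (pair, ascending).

#0 head=0: st i0 no-port MEM/MEM
#1 head=1: st/add i1&i2 2-wide
#2 head=3: and/sub i3&i4 2-wide
#3 head=5: blt/xor i5&i6 2-wide
#4 head=7: ld i7 RAW+WAW r6
#5 head=8: add i8 RAW r6
#6 head=9: or/xor i9&i10 2-wide
#7 head=11: xor/st i11&i12 2-wide
#8 head=13: st i13 tail

ISSUED = 9,10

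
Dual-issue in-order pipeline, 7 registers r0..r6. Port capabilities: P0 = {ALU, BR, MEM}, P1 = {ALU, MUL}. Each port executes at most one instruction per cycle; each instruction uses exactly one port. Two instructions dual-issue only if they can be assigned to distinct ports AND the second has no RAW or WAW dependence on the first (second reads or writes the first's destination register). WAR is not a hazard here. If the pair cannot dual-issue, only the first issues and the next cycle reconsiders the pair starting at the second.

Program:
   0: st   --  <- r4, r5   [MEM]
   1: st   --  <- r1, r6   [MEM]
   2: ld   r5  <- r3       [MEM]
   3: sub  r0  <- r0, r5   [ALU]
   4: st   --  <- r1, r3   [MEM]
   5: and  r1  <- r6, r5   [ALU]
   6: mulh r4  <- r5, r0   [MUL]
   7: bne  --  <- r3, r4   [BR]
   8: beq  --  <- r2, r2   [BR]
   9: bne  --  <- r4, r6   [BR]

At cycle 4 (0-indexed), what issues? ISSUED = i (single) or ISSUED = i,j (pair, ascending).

0. st @i0  | no-port MEM/MEM
1. st @i1  | no-port MEM/MEM
2. ld @i2  | RAW r5
3. sub/st @i3+i4  | pair
4. and/mulh @i5+i6  | pair
5. bne @i7  | no-port BR/BR
6. beq @i8  | no-port BR/BR
7. bne @i9  | tail

ISSUED = 5,6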